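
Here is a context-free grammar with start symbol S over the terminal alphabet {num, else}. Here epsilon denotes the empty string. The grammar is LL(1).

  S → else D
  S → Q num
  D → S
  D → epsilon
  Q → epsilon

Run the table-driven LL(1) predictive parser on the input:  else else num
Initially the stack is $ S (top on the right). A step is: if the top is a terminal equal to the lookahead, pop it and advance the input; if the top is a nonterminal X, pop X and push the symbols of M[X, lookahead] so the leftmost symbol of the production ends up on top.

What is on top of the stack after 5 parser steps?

step 1: stack=$ S  input=else else num $  — expand S → else D
step 2: stack=$ D else  input=else else num $  — match else
step 3: stack=$ D  input=else num $  — expand D → S
step 4: stack=$ S  input=else num $  — expand S → else D
step 5: stack=$ D else  input=else num $  — match else
Stack after step 5: $ D (top = D).

D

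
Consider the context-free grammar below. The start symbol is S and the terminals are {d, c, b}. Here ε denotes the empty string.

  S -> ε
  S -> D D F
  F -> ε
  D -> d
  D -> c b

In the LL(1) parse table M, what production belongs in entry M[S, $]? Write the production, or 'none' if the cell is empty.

FIRST(F) = {ε}
FIRST(D) = {c, d}
FIRST(S) = {ε, c, d}  (via D D F)
FOLLOW(S) includes $ since S is the start symbol.
FOLLOW(S): S appears on no right-hand side. Thus FOLLOW(S) = {$}.
For S -> ε: FIRST(ε) = {ε}, so it goes in M[S, t] for t ∈ {}; since ε ∈ FIRST, also for every t ∈ FOLLOW(S) = {$}.
For S -> D D F: FIRST(D D F) = {c, d}, so it goes in M[S, t] for t ∈ {c, d}.

S -> ε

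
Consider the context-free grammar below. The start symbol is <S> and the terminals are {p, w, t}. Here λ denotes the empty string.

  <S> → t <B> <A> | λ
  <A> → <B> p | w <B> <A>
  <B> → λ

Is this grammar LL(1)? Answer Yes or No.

FIRST(<S>) = {λ, t}
FIRST(<A>) = {p, w}
FIRST(<B>) = {λ}
FOLLOW(<S>) = {$}
FOLLOW(<A>) = {$}
FOLLOW(<B>) = {p, w}
Each cell of M receives at most one production.

Yes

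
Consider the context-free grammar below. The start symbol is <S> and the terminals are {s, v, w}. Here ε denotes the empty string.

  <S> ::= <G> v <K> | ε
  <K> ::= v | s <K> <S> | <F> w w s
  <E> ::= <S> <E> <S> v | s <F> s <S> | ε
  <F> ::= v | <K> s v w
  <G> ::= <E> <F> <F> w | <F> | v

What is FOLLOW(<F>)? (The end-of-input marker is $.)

FIRST(<S>) = {ε, s, v}  (via <G> v <K>)
FIRST(<E>) = {ε, s, v}  (via <S> <E> <S> v)
FIRST(<K>) = {s, v}  (via <F> w w s)
FIRST(<F>) = {s, v}  (via <K> s v w)
FIRST(<G>) = {s, v}  (via <E> <F> <F> w, <F>)
FOLLOW(<S>) includes $ since <S> is the start symbol.
FOLLOW(<E>): in <E>::=<S> <E> <S> v, <E> is followed by <S> v with FIRST {s, v}; in <G>::=<E> <F> <F> w, <E> is followed by <F> <F> w with FIRST {s, v}. Thus FOLLOW(<E>) = {s, v}.
FOLLOW(<G>): in <S>::=<G> v <K>, <G> is followed by v <K> with FIRST {v}. Thus FOLLOW(<G>) = {v}.
FOLLOW(<F>): in <K>::=<F> w w s, <F> is followed by w w s with FIRST {w}; in <E>::=s <F> s <S>, <F> is followed by s <S> with FIRST {s}; in <G>::=<E> <F> <F> w (occurrence 1), <F> is followed by <F> w with FIRST {s, v}; in <G>::=<E> <F> <F> w (occurrence 2), <F> is followed by w with FIRST {w}; in <G>::=<F>, the suffix after <F> is empty, so FOLLOW(<F>) ⊇ FOLLOW(<G>) = {v}. Thus FOLLOW(<F>) = {s, v, w}.
FOLLOW(<S>): in <K>::=s <K> <S>, the suffix after <S> is empty, so FOLLOW(<S>) ⊇ FOLLOW(<K>) = {$, s, v}; in <E>::=<S> <E> <S> v (occurrence 1), <S> is followed by <E> <S> v with FIRST {s, v}; in <E>::=<S> <E> <S> v (occurrence 2), <S> is followed by v with FIRST {v}; in <E>::=s <F> s <S>, the suffix after <S> is empty, so FOLLOW(<S>) ⊇ FOLLOW(<E>) = {s, v}. Thus FOLLOW(<S>) = {$, s, v}.
FOLLOW(<K>): in <S>::=<G> v <K>, the suffix after <K> is empty, so FOLLOW(<K>) ⊇ FOLLOW(<S>) = {$, s, v}; in <K>::=s <K> <S>, <K> is followed by <S> with FIRST {ε, s, v}; in <K>::=s <K> <S>, the suffix after <K> is nullable (adds nothing new); in <F>::=<K> s v w, <K> is followed by s v w with FIRST {s}. Thus FOLLOW(<K>) = {$, s, v}.

{s, v, w}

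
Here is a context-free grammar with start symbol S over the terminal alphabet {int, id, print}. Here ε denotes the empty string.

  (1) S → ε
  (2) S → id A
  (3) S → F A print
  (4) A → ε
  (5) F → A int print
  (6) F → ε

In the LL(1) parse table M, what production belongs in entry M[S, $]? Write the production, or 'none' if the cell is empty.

S → ε

FIRST(A): from A→ε we get {ε}. So FIRST(A) = {ε}.
FIRST(F): from F→A int print we get {int}; from F→ε we get {ε}. So FIRST(F) = {ε, int}.
FIRST(S): from S→ε we get {ε}; from S→id A we get {id}; from S→F A print we get {int, print}. So FIRST(S) = {ε, id, int, print}.
FOLLOW(S) includes $ since S is the start symbol.
FOLLOW(S): S appears on no right-hand side. Thus FOLLOW(S) = {$}.
For S → ε: FIRST(ε) = {ε}, so it goes in M[S, t] for t ∈ {}; since ε ∈ FIRST, also for every t ∈ FOLLOW(S) = {$}.
For S → id A: FIRST(id A) = {id}, so it goes in M[S, t] for t ∈ {id}.
For S → F A print: FIRST(F A print) = {int, print}, so it goes in M[S, t] for t ∈ {int, print}.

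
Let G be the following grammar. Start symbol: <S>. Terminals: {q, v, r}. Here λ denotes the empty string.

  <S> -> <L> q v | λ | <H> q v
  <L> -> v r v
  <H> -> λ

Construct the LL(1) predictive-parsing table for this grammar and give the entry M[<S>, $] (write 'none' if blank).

<S> -> λ

FIRST(<L>) = {v}
FIRST(<H>) = {λ}
FIRST(<S>) = {λ, q, v}  (via <L> q v, <H> q v)
FOLLOW(<S>) includes $ since <S> is the start symbol.
FOLLOW(<S>): <S> appears on no right-hand side. Thus FOLLOW(<S>) = {$}.
For <S> -> <L> q v: FIRST(<L> q v) = {v}, so it goes in M[<S>, t] for t ∈ {v}.
For <S> -> λ: FIRST(λ) = {λ}, so it goes in M[<S>, t] for t ∈ {}; since λ ∈ FIRST, also for every t ∈ FOLLOW(<S>) = {$}.
For <S> -> <H> q v: FIRST(<H> q v) = {q}, so it goes in M[<S>, t] for t ∈ {q}.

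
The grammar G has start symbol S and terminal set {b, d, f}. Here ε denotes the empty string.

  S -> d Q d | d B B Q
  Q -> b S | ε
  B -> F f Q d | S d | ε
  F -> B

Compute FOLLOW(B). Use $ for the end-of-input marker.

{$, b, d, f}

FIRST(S) = {d}
FIRST(Q) = {ε, b}
FIRST(B) = {ε, d, f}  (via F f Q d, S d)
FIRST(F) = {ε, d, f}  (via B)
FOLLOW(S) includes $ since S is the start symbol.
FOLLOW(F): in B->F f Q d, F is followed by f Q d with FIRST {f}. Thus FOLLOW(F) = {f}.
FOLLOW(S): in Q->b S, the suffix after S is empty, so FOLLOW(S) ⊇ FOLLOW(Q) = {$, d}; in B->S d, S is followed by d with FIRST {d}. Thus FOLLOW(S) = {$, d}.
FOLLOW(Q): in S->d Q d, Q is followed by d with FIRST {d}; in S->d B B Q, the suffix after Q is empty, so FOLLOW(Q) ⊇ FOLLOW(S) = {$, d}; in B->F f Q d, Q is followed by d with FIRST {d}. Thus FOLLOW(Q) = {$, d}.
FOLLOW(B): in S->d B B Q (occurrence 1), B is followed by B Q with FIRST {ε, b, d, f}; in S->d B B Q (occurrence 1), the suffix after B is nullable, so FOLLOW(B) ⊇ FOLLOW(S) = {$, d}; in S->d B B Q (occurrence 2), B is followed by Q with FIRST {ε, b}; in S->d B B Q (occurrence 2), the suffix after B is nullable, so FOLLOW(B) ⊇ FOLLOW(S) = {$, d}; in F->B, the suffix after B is empty, so FOLLOW(B) ⊇ FOLLOW(F) = {f}. Thus FOLLOW(B) = {$, b, d, f}.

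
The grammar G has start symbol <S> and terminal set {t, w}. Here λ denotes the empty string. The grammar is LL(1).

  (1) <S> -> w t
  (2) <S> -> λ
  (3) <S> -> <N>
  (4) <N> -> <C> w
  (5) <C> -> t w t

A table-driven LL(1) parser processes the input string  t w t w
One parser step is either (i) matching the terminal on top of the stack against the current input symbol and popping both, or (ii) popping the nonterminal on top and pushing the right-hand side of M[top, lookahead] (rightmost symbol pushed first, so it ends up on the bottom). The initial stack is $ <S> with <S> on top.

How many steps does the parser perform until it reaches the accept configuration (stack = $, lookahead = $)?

     Stack      Input      Action
  1  $ <S>      t w t w $  expand <S> -> <N>
  2  $ <N>      t w t w $  expand <N> -> <C> w
  3  $ w <C>    t w t w $  expand <C> -> t w t
  4  $ w t w t  t w t w $  match t
  5  $ w t w    w t w $    match w
  6  $ w t      t w $      match t
  7  $ w        w $        match w
Accept reached after 7 steps.

7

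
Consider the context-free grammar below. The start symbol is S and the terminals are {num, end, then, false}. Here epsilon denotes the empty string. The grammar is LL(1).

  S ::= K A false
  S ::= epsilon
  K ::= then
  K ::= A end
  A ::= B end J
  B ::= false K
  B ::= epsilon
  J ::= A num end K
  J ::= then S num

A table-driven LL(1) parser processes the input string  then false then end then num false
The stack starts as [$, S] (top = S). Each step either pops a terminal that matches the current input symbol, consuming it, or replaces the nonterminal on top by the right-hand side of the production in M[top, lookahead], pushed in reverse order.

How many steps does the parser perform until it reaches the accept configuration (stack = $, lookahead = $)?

14

step 1: stack=$ S  input=then false then end then num false $  — expand S ::= K A false
step 2: stack=$ false A K  input=then false then end then num false $  — expand K ::= then
step 3: stack=$ false A then  input=then false then end then num false $  — match then
step 4: stack=$ false A  input=false then end then num false $  — expand A ::= B end J
step 5: stack=$ false J end B  input=false then end then num false $  — expand B ::= false K
step 6: stack=$ false J end K false  input=false then end then num false $  — match false
step 7: stack=$ false J end K  input=then end then num false $  — expand K ::= then
step 8: stack=$ false J end then  input=then end then num false $  — match then
step 9: stack=$ false J end  input=end then num false $  — match end
step 10: stack=$ false J  input=then num false $  — expand J ::= then S num
step 11: stack=$ false num S then  input=then num false $  — match then
step 12: stack=$ false num S  input=num false $  — expand S ::= epsilon
step 13: stack=$ false num  input=num false $  — match num
step 14: stack=$ false  input=false $  — match false
Accept reached after 14 steps.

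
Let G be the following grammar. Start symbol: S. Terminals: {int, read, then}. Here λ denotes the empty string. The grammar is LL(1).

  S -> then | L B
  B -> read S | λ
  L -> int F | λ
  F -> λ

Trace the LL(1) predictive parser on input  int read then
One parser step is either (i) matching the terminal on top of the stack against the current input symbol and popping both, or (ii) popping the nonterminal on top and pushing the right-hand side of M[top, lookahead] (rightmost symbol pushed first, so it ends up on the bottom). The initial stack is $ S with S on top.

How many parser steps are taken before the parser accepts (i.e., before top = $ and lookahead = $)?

     Stack      Input            Action
  1  $ S        int read then $  expand S -> L B
  2  $ B L      int read then $  expand L -> int F
  3  $ B F int  int read then $  match int
  4  $ B F      read then $      expand F -> λ
  5  $ B        read then $      expand B -> read S
  6  $ S read   read then $      match read
  7  $ S        then $           expand S -> then
  8  $ then     then $           match then
Accept reached after 8 steps.

8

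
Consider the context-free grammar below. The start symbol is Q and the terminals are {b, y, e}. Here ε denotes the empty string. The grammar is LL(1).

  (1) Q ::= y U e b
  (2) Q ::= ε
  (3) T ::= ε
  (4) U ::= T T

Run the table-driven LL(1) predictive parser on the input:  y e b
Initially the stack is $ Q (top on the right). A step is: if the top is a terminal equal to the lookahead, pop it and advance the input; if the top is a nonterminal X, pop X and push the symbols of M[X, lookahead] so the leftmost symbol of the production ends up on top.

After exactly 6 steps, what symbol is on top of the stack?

b

step 1: stack=$ Q  input=y e b $  — expand Q ::= y U e b
step 2: stack=$ b e U y  input=y e b $  — match y
step 3: stack=$ b e U  input=e b $  — expand U ::= T T
step 4: stack=$ b e T T  input=e b $  — expand T ::= ε
step 5: stack=$ b e T  input=e b $  — expand T ::= ε
step 6: stack=$ b e  input=e b $  — match e
Stack after step 6: $ b (top = b).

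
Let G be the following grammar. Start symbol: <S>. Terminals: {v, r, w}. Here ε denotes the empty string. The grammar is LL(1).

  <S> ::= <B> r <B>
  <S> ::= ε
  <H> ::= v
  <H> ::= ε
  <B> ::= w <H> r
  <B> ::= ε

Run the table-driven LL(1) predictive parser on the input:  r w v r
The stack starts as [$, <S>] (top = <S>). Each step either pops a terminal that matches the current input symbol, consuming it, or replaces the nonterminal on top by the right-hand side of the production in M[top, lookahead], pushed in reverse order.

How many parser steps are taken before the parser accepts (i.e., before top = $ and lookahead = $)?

step 1: stack=$ <S>  input=r w v r $  — expand <S> ::= <B> r <B>
step 2: stack=$ <B> r <B>  input=r w v r $  — expand <B> ::= ε
step 3: stack=$ <B> r  input=r w v r $  — match r
step 4: stack=$ <B>  input=w v r $  — expand <B> ::= w <H> r
step 5: stack=$ r <H> w  input=w v r $  — match w
step 6: stack=$ r <H>  input=v r $  — expand <H> ::= v
step 7: stack=$ r v  input=v r $  — match v
step 8: stack=$ r  input=r $  — match r
Accept reached after 8 steps.

8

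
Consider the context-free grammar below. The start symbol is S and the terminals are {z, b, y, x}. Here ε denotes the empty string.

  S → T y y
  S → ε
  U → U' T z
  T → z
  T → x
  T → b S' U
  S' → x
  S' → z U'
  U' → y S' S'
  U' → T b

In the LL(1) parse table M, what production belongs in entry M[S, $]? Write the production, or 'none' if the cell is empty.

S → ε

FIRST(T) = {b, x, z}
FIRST(S') = {x, z}
FIRST(S) = {ε, b, x, z}  (via T y y)
FIRST(U') = {b, x, y, z}  (via T b)
FIRST(U) = {b, x, y, z}  (via U' T z)
FOLLOW(S) includes $ since S is the start symbol.
FOLLOW(S): S appears on no right-hand side. Thus FOLLOW(S) = {$}.
For S → T y y: FIRST(T y y) = {b, x, z}, so it goes in M[S, t] for t ∈ {b, x, z}.
For S → ε: FIRST(ε) = {ε}, so it goes in M[S, t] for t ∈ {}; since ε ∈ FIRST, also for every t ∈ FOLLOW(S) = {$}.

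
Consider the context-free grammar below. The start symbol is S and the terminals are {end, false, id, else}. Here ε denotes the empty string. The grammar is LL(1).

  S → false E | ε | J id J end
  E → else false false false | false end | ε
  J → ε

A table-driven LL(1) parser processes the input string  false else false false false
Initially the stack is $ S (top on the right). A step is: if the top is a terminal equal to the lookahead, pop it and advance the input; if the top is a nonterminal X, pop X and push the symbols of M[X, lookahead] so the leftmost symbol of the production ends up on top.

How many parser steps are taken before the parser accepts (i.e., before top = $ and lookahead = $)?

step 1: stack=$ S  input=false else false false false $  — expand S → false E
step 2: stack=$ E false  input=false else false false false $  — match false
step 3: stack=$ E  input=else false false false $  — expand E → else false false false
step 4: stack=$ false false false else  input=else false false false $  — match else
step 5: stack=$ false false false  input=false false false $  — match false
step 6: stack=$ false false  input=false false $  — match false
step 7: stack=$ false  input=false $  — match false
Accept reached after 7 steps.

7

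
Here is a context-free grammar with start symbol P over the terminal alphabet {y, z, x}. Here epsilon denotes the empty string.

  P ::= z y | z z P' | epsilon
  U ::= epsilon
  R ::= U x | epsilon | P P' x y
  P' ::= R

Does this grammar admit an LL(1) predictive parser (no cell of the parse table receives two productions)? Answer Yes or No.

FIRST(P) = {epsilon, z}
FIRST(U) = {epsilon}
FIRST(R) = {epsilon, x, z}
FIRST(P') = {epsilon, x, z}
FOLLOW(P) = {$, x, z}
FOLLOW(U) = {x}
FOLLOW(R) = {$, x, z}
FOLLOW(P') = {$, x, z}
Cell M[P, z] receives both P ::= z y and P ::= z z P' and P ::= epsilon — the grammar is not LL(1).

No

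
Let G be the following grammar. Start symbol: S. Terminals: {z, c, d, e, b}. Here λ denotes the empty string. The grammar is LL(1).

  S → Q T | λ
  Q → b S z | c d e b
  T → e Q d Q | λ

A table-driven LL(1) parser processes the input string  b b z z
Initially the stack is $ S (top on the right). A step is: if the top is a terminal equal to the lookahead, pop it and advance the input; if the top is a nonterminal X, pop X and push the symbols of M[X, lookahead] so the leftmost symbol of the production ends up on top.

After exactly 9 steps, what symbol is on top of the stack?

z

     Stack          Input      Action
  1  $ S            b b z z $  expand S → Q T
  2  $ T Q          b b z z $  expand Q → b S z
  3  $ T z S b      b b z z $  match b
  4  $ T z S        b z z $    expand S → Q T
  5  $ T z T Q      b z z $    expand Q → b S z
  6  $ T z T z S b  b z z $    match b
  7  $ T z T z S    z z $      expand S → λ
  8  $ T z T z      z z $      match z
  9  $ T z T        z $        expand T → λ
Stack after step 9: $ T z (top = z).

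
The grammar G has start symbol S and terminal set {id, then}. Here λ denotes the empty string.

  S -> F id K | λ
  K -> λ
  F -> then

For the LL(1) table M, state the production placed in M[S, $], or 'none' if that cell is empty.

S -> λ

FIRST(K): from K->λ we get {λ}. So FIRST(K) = {λ}.
FIRST(F): from F->then we get {then}. So FIRST(F) = {then}.
FIRST(S): from S->F id K we get {then}; from S->λ we get {λ}. So FIRST(S) = {λ, then}.
FOLLOW(S) includes $ since S is the start symbol.
FOLLOW(S): S appears on no right-hand side. Thus FOLLOW(S) = {$}.
For S -> F id K: FIRST(F id K) = {then}, so it goes in M[S, t] for t ∈ {then}.
For S -> λ: FIRST(λ) = {λ}, so it goes in M[S, t] for t ∈ {}; since λ ∈ FIRST, also for every t ∈ FOLLOW(S) = {$}.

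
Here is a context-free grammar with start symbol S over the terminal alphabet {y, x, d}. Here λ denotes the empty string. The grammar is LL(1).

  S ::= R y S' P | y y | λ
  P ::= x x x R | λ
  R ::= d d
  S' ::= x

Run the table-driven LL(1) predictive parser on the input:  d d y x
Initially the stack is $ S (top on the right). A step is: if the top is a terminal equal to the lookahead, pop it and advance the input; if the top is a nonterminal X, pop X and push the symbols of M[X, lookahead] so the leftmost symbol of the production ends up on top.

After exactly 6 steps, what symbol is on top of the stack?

step 1: stack=$ S  input=d d y x $  — expand S ::= R y S' P
step 2: stack=$ P S' y R  input=d d y x $  — expand R ::= d d
step 3: stack=$ P S' y d d  input=d d y x $  — match d
step 4: stack=$ P S' y d  input=d y x $  — match d
step 5: stack=$ P S' y  input=y x $  — match y
step 6: stack=$ P S'  input=x $  — expand S' ::= x
Stack after step 6: $ P x (top = x).

x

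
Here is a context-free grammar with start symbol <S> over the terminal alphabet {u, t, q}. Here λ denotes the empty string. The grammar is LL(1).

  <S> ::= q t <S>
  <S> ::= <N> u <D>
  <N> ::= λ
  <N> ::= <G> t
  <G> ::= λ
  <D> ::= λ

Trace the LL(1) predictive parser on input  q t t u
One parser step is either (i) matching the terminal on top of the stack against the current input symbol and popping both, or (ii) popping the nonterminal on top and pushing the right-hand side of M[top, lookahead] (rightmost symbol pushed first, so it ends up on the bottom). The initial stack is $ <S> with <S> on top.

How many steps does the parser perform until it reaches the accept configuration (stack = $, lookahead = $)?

step 1: stack=$ <S>  input=q t t u $  — expand <S> ::= q t <S>
step 2: stack=$ <S> t q  input=q t t u $  — match q
step 3: stack=$ <S> t  input=t t u $  — match t
step 4: stack=$ <S>  input=t u $  — expand <S> ::= <N> u <D>
step 5: stack=$ <D> u <N>  input=t u $  — expand <N> ::= <G> t
step 6: stack=$ <D> u t <G>  input=t u $  — expand <G> ::= λ
step 7: stack=$ <D> u t  input=t u $  — match t
step 8: stack=$ <D> u  input=u $  — match u
step 9: stack=$ <D>  input=$  — expand <D> ::= λ
Accept reached after 9 steps.

9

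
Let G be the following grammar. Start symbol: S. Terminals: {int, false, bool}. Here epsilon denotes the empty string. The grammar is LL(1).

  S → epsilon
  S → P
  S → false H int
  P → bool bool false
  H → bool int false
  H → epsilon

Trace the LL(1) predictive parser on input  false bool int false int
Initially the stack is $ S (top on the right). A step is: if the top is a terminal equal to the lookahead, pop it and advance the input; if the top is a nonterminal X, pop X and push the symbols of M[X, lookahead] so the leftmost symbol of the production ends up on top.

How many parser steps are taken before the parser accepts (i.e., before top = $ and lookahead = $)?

step 1: stack=$ S  input=false bool int false int $  — expand S → false H int
step 2: stack=$ int H false  input=false bool int false int $  — match false
step 3: stack=$ int H  input=bool int false int $  — expand H → bool int false
step 4: stack=$ int false int bool  input=bool int false int $  — match bool
step 5: stack=$ int false int  input=int false int $  — match int
step 6: stack=$ int false  input=false int $  — match false
step 7: stack=$ int  input=int $  — match int
Accept reached after 7 steps.

7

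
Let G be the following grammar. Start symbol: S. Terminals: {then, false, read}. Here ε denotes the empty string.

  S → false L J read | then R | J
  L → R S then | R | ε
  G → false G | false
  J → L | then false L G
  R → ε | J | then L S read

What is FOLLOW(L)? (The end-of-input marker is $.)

{$, false, read, then}

FIRST(G): from G→false G we get {false}; from G→false we get {false}. So FIRST(G) = {false}.
FIRST(S): from S→false L J read we get {false}; from S→then R we get {then}; from S→J we get {ε, false, then}. So FIRST(S) = {ε, false, then}.
FIRST(L): from L→R S then we get {false, then}; from L→R we get {ε, false, then}; from L→ε we get {ε}. So FIRST(L) = {ε, false, then}.
FIRST(J): from J→L we get {ε, false, then}; from J→then false L G we get {then}. So FIRST(J) = {ε, false, then}.
FIRST(R): from R→ε we get {ε}; from R→J we get {ε, false, then}; from R→then L S read we get {then}. So FIRST(R) = {ε, false, then}.
FOLLOW(S) includes $ since S is the start symbol.
FOLLOW(S): in L→R S then, S is followed by then with FIRST {then}; in R→then L S read, S is followed by read with FIRST {read}. Thus FOLLOW(S) = {$, read, then}.
FOLLOW(L): in S→false L J read, L is followed by J read with FIRST {false, read, then}; in J→L, the suffix after L is empty, so FOLLOW(L) ⊇ FOLLOW(J) = {$, false, read, then}; in J→then false L G, L is followed by G with FIRST {false}; in R→then L S read, L is followed by S read with FIRST {false, read, then}. Thus FOLLOW(L) = {$, false, read, then}.
FOLLOW(R): in S→then R, the suffix after R is empty, so FOLLOW(R) ⊇ FOLLOW(S) = {$, read, then}; in L→R S then, R is followed by S then with FIRST {false, then}; in L→R, the suffix after R is empty, so FOLLOW(R) ⊇ FOLLOW(L) = {$, false, read, then}. Thus FOLLOW(R) = {$, false, read, then}.
FOLLOW(J): in S→false L J read, J is followed by read with FIRST {read}; in S→J, the suffix after J is empty, so FOLLOW(J) ⊇ FOLLOW(S) = {$, read, then}; in R→J, the suffix after J is empty, so FOLLOW(J) ⊇ FOLLOW(R) = {$, false, read, then}. Thus FOLLOW(J) = {$, false, read, then}.
FOLLOW(G): in G→false G, the suffix after G is empty (adds nothing new); in J→then false L G, the suffix after G is empty, so FOLLOW(G) ⊇ FOLLOW(J) = {$, false, read, then}. Thus FOLLOW(G) = {$, false, read, then}.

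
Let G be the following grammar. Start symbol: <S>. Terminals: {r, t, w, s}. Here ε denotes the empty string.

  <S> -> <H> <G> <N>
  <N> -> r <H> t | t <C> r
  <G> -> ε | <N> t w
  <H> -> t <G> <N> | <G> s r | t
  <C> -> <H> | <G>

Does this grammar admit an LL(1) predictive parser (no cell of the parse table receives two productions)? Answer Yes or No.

FIRST(<S>) = {r, s, t}
FIRST(<N>) = {r, t}
FIRST(<G>) = {ε, r, t}
FIRST(<H>) = {r, s, t}
FIRST(<C>) = {ε, r, s, t}
FOLLOW(<S>) = {$}
FOLLOW(<N>) = {$, r, t}
FOLLOW(<G>) = {r, s, t}
FOLLOW(<H>) = {r, t}
FOLLOW(<C>) = {r}
Cell M[<C>, r] receives both <C> -> <H> and <C> -> <G> — the grammar is not LL(1).

No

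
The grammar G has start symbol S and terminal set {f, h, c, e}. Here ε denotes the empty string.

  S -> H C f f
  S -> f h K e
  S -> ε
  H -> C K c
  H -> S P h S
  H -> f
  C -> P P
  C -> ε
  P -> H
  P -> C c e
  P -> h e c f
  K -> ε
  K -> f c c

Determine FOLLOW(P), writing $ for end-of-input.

FIRST(K): from K->ε we get {ε}; from K->f c c we get {f}. So FIRST(K) = {ε, f}.
FIRST(S): from S->H C f f we get {c, f, h}; from S->f h K e we get {f}; from S->ε we get {ε}. So FIRST(S) = {ε, c, f, h}.
FIRST(H): from H->C K c we get {c, f, h}; from H->S P h S we get {c, f, h}; from H->f we get {f}. So FIRST(H) = {c, f, h}.
FIRST(C): from C->P P we get {c, f, h}; from C->ε we get {ε}. So FIRST(C) = {ε, c, f, h}.
FIRST(P): from P->H we get {c, f, h}; from P->C c e we get {c, f, h}; from P->h e c f we get {h}. So FIRST(P) = {c, f, h}.
FOLLOW(S) includes $ since S is the start symbol.
FOLLOW(C): in S->H C f f, C is followed by f f with FIRST {f}; in H->C K c, C is followed by K c with FIRST {c, f}; in P->C c e, C is followed by c e with FIRST {c}. Thus FOLLOW(C) = {c, f}.
FOLLOW(P): in H->S P h S, P is followed by h S with FIRST {h}; in C->P P (occurrence 1), P is followed by P with FIRST {c, f, h}; in C->P P (occurrence 2), the suffix after P is empty, so FOLLOW(P) ⊇ FOLLOW(C) = {c, f}. Thus FOLLOW(P) = {c, f, h}.
FOLLOW(H): in S->H C f f, H is followed by C f f with FIRST {c, f, h}; in P->H, the suffix after H is empty, so FOLLOW(H) ⊇ FOLLOW(P) = {c, f, h}. Thus FOLLOW(H) = {c, f, h}.
FOLLOW(S): in H->S P h S (occurrence 1), S is followed by P h S with FIRST {c, f, h}; in H->S P h S (occurrence 2), the suffix after S is empty, so FOLLOW(S) ⊇ FOLLOW(H) = {c, f, h}. Thus FOLLOW(S) = {$, c, f, h}.
FOLLOW(K): in S->f h K e, K is followed by e with FIRST {e}; in H->C K c, K is followed by c with FIRST {c}. Thus FOLLOW(K) = {c, e}.

{c, f, h}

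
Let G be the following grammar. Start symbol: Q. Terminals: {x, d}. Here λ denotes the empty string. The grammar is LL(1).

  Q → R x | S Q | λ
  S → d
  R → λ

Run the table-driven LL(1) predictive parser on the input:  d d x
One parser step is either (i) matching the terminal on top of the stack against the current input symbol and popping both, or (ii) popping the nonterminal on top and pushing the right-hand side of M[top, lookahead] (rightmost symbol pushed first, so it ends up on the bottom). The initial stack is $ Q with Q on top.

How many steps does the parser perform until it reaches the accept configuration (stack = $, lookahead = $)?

step 1: stack=$ Q  input=d d x $  — expand Q → S Q
step 2: stack=$ Q S  input=d d x $  — expand S → d
step 3: stack=$ Q d  input=d d x $  — match d
step 4: stack=$ Q  input=d x $  — expand Q → S Q
step 5: stack=$ Q S  input=d x $  — expand S → d
step 6: stack=$ Q d  input=d x $  — match d
step 7: stack=$ Q  input=x $  — expand Q → R x
step 8: stack=$ x R  input=x $  — expand R → λ
step 9: stack=$ x  input=x $  — match x
Accept reached after 9 steps.

9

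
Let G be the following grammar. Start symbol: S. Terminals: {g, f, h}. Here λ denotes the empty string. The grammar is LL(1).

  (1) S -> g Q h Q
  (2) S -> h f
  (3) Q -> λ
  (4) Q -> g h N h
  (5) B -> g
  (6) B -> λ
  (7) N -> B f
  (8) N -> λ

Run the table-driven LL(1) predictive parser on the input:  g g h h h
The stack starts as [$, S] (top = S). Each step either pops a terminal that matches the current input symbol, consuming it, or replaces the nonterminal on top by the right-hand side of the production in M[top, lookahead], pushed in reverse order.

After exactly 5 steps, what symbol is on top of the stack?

     Stack          Input        Action
  1  $ S            g g h h h $  expand S -> g Q h Q
  2  $ Q h Q g      g g h h h $  match g
  3  $ Q h Q        g h h h $    expand Q -> g h N h
  4  $ Q h h N h g  g h h h $    match g
  5  $ Q h h N h    h h h $      match h
Stack after step 5: $ Q h h N (top = N).

N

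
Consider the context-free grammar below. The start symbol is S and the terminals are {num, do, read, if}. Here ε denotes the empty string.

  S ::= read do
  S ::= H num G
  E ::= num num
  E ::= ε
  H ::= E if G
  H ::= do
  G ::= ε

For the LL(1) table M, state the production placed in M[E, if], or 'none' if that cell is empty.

FIRST(E) = {ε, num}
FIRST(G) = {ε}
FIRST(H) = {do, if, num}  (via E if G)
FIRST(S) = {do, if, num, read}  (via H num G)
FOLLOW(S) includes $ since S is the start symbol.
FOLLOW(E): in H::=E if G, E is followed by if G with FIRST {if}. Thus FOLLOW(E) = {if}.
For E ::= num num: FIRST(num num) = {num}, so it goes in M[E, t] for t ∈ {num}.
For E ::= ε: FIRST(ε) = {ε}, so it goes in M[E, t] for t ∈ {}; since ε ∈ FIRST, also for every t ∈ FOLLOW(E) = {if}.

E ::= ε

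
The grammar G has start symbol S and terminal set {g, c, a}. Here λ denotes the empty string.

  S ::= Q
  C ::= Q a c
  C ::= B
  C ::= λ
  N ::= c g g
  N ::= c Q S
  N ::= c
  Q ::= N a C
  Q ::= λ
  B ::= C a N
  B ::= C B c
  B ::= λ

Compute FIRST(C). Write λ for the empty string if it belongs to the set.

{λ, a, c}

FIRST(N) = {c}
FIRST(Q) = {λ, c}  (via N a C)
FIRST(S) = {λ, c}  (via Q)
FIRST(C) = {λ, a, c}  (via Q a c, B)
FIRST(B) = {λ, a, c}  (via C a N, C B c)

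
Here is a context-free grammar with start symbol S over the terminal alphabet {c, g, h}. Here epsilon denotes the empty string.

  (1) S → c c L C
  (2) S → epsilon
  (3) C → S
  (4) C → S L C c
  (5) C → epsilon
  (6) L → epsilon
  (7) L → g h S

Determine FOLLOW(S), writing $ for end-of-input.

FIRST(S) = {epsilon, c}
FIRST(L) = {epsilon, g}
FIRST(C) = {epsilon, c, g}  (via S, S L C c)
FOLLOW(S) includes $ since S is the start symbol.
FOLLOW(S): in C→S, the suffix after S is empty, so FOLLOW(S) ⊇ FOLLOW(C) = {$, c, g}; in C→S L C c, S is followed by L C c with FIRST {c, g}; in L→g h S, the suffix after S is empty, so FOLLOW(S) ⊇ FOLLOW(L) = {$, c, g}. Thus FOLLOW(S) = {$, c, g}.
FOLLOW(C): in S→c c L C, the suffix after C is empty, so FOLLOW(C) ⊇ FOLLOW(S) = {$, c, g}; in C→S L C c, C is followed by c with FIRST {c}. Thus FOLLOW(C) = {$, c, g}.
FOLLOW(L): in S→c c L C, L is followed by C with FIRST {epsilon, c, g}; in S→c c L C, the suffix after L is nullable, so FOLLOW(L) ⊇ FOLLOW(S) = {$, c, g}; in C→S L C c, L is followed by C c with FIRST {c, g}. Thus FOLLOW(L) = {$, c, g}.

{$, c, g}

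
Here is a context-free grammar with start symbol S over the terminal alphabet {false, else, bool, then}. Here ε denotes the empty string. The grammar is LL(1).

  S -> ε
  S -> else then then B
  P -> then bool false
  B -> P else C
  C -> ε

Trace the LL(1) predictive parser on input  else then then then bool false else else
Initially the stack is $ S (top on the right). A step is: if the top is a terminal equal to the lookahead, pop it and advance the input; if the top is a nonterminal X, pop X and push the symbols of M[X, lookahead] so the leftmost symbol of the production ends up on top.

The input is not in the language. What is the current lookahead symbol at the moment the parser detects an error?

step 1: stack=$ S  input=else then then then bool false else else $  — expand S -> else then then B
step 2: stack=$ B then then else  input=else then then then bool false else else $  — match else
step 3: stack=$ B then then  input=then then then bool false else else $  — match then
step 4: stack=$ B then  input=then then bool false else else $  — match then
step 5: stack=$ B  input=then bool false else else $  — expand B -> P else C
step 6: stack=$ C else P  input=then bool false else else $  — expand P -> then bool false
step 7: stack=$ C else false bool then  input=then bool false else else $  — match then
step 8: stack=$ C else false bool  input=bool false else else $  — match bool
step 9: stack=$ C else false  input=false else else $  — match false
step 10: stack=$ C else  input=else else $  — match else
step 11: stack=$ C  input=else $  — error: M[C, else] is empty

else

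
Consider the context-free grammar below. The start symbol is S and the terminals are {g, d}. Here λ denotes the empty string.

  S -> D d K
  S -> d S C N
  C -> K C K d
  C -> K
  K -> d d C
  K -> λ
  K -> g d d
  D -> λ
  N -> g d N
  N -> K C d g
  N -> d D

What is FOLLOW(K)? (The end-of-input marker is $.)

{$, d, g}

FIRST(K) = {λ, d, g}
FIRST(D) = {λ}
FIRST(S) = {d}  (via D d K)
FIRST(C) = {λ, d, g}  (via K C K d, K)
FIRST(N) = {d, g}  (via K C d g)
FOLLOW(S) includes $ since S is the start symbol.
FOLLOW(S): in S->d S C N, S is followed by C N with FIRST {d, g}. Thus FOLLOW(S) = {$, d, g}.
FOLLOW(N): in S->d S C N, the suffix after N is empty, so FOLLOW(N) ⊇ FOLLOW(S) = {$, d, g}; in N->g d N, the suffix after N is empty (adds nothing new). Thus FOLLOW(N) = {$, d, g}.
FOLLOW(D): in S->D d K, D is followed by d K with FIRST {d}; in N->d D, the suffix after D is empty, so FOLLOW(D) ⊇ FOLLOW(N) = {$, d, g}. Thus FOLLOW(D) = {$, d, g}.
FOLLOW(C): in S->d S C N, C is followed by N with FIRST {d, g}; in C->K C K d, C is followed by K d with FIRST {d, g}; in K->d d C, the suffix after C is empty, so FOLLOW(C) ⊇ FOLLOW(K) = {$, d, g}; in N->K C d g, C is followed by d g with FIRST {d}. Thus FOLLOW(C) = {$, d, g}.
FOLLOW(K): in S->D d K, the suffix after K is empty, so FOLLOW(K) ⊇ FOLLOW(S) = {$, d, g}; in C->K C K d (occurrence 1), K is followed by C K d with FIRST {d, g}; in C->K C K d (occurrence 2), K is followed by d with FIRST {d}; in C->K, the suffix after K is empty, so FOLLOW(K) ⊇ FOLLOW(C) = {$, d, g}; in N->K C d g, K is followed by C d g with FIRST {d, g}. Thus FOLLOW(K) = {$, d, g}.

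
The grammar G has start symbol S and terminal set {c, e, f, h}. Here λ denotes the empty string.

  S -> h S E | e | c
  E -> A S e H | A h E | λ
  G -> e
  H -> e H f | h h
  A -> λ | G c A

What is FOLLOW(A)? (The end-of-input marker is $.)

FIRST(S): from S->h S E we get {h}; from S->e we get {e}; from S->c we get {c}. So FIRST(S) = {c, e, h}.
FIRST(G): from G->e we get {e}. So FIRST(G) = {e}.
FIRST(H): from H->e H f we get {e}; from H->h h we get {h}. So FIRST(H) = {e, h}.
FIRST(A): from A->λ we get {λ}; from A->G c A we get {e}. So FIRST(A) = {λ, e}.
FIRST(E): from E->A S e H we get {c, e, h}; from E->A h E we get {e, h}; from E->λ we get {λ}. So FIRST(E) = {λ, c, e, h}.
FOLLOW(S) includes $ since S is the start symbol.
FOLLOW(S): in S->h S E, S is followed by E with FIRST {λ, c, e, h}; in S->h S E, the suffix after S is nullable (adds nothing new); in E->A S e H, S is followed by e H with FIRST {e}. Thus FOLLOW(S) = {$, c, e, h}.
FOLLOW(E): in S->h S E, the suffix after E is empty, so FOLLOW(E) ⊇ FOLLOW(S) = {$, c, e, h}; in E->A h E, the suffix after E is empty (adds nothing new). Thus FOLLOW(E) = {$, c, e, h}.
FOLLOW(G): in A->G c A, G is followed by c A with FIRST {c}. Thus FOLLOW(G) = {c}.
FOLLOW(H): in E->A S e H, the suffix after H is empty, so FOLLOW(H) ⊇ FOLLOW(E) = {$, c, e, h}; in H->e H f, H is followed by f with FIRST {f}. Thus FOLLOW(H) = {$, c, e, f, h}.
FOLLOW(A): in E->A S e H, A is followed by S e H with FIRST {c, e, h}; in E->A h E, A is followed by h E with FIRST {h}; in A->G c A, the suffix after A is empty (adds nothing new). Thus FOLLOW(A) = {c, e, h}.

{c, e, h}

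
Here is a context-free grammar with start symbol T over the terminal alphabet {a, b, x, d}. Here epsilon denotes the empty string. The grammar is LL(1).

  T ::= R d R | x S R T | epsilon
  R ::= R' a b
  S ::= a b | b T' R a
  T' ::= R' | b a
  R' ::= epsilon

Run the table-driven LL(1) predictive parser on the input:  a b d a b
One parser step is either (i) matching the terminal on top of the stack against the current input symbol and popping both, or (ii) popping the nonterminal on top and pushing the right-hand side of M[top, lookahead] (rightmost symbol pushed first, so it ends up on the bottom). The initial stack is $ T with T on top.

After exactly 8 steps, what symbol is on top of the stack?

a

     Stack         Input        Action
  1  $ T           a b d a b $  expand T ::= R d R
  2  $ R d R       a b d a b $  expand R ::= R' a b
  3  $ R d b a R'  a b d a b $  expand R' ::= epsilon
  4  $ R d b a     a b d a b $  match a
  5  $ R d b       b d a b $    match b
  6  $ R d         d a b $      match d
  7  $ R           a b $        expand R ::= R' a b
  8  $ b a R'      a b $        expand R' ::= epsilon
Stack after step 8: $ b a (top = a).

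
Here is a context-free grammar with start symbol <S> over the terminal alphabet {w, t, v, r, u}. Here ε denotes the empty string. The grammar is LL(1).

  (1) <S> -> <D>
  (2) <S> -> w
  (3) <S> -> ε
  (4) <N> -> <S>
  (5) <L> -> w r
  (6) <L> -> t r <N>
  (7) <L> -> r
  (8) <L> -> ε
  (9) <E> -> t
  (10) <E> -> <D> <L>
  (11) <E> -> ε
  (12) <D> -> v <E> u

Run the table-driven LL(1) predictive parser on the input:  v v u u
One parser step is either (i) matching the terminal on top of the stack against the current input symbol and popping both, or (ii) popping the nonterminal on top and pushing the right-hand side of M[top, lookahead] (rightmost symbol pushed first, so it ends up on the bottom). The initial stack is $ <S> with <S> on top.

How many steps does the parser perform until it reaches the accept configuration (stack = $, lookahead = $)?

10

      Stack            Input      Action
   1  $ <S>            v v u u $  expand <S> -> <D>
   2  $ <D>            v v u u $  expand <D> -> v <E> u
   3  $ u <E> v        v v u u $  match v
   4  $ u <E>          v u u $    expand <E> -> <D> <L>
   5  $ u <L> <D>      v u u $    expand <D> -> v <E> u
   6  $ u <L> u <E> v  v u u $    match v
   7  $ u <L> u <E>    u u $      expand <E> -> ε
   8  $ u <L> u        u u $      match u
   9  $ u <L>          u $        expand <L> -> ε
  10  $ u              u $        match u
Accept reached after 10 steps.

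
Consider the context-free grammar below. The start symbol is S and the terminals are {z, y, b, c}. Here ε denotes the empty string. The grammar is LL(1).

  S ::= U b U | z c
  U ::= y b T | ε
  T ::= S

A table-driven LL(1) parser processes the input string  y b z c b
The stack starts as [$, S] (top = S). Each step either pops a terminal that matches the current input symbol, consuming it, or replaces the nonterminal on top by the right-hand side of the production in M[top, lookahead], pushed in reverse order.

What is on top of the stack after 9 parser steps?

step 1: stack=$ S  input=y b z c b $  — expand S ::= U b U
step 2: stack=$ U b U  input=y b z c b $  — expand U ::= y b T
step 3: stack=$ U b T b y  input=y b z c b $  — match y
step 4: stack=$ U b T b  input=b z c b $  — match b
step 5: stack=$ U b T  input=z c b $  — expand T ::= S
step 6: stack=$ U b S  input=z c b $  — expand S ::= z c
step 7: stack=$ U b c z  input=z c b $  — match z
step 8: stack=$ U b c  input=c b $  — match c
step 9: stack=$ U b  input=b $  — match b
Stack after step 9: $ U (top = U).

U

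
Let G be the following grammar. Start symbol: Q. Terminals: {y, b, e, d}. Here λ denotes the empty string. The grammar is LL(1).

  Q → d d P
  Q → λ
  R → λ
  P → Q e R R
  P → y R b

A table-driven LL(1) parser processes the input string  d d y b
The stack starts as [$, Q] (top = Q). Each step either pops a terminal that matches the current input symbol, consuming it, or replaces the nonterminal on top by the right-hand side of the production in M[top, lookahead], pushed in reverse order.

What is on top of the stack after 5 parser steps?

     Stack    Input      Action
  1  $ Q      d d y b $  expand Q → d d P
  2  $ P d d  d d y b $  match d
  3  $ P d    d y b $    match d
  4  $ P      y b $      expand P → y R b
  5  $ b R y  y b $      match y
Stack after step 5: $ b R (top = R).

R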